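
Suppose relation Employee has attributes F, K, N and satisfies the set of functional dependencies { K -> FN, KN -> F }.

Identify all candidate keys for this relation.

Attribute K never appears on the right-hand side of any dependency, so K must belong to every candidate key.
{K}⁺ = {F, K, N}, which is all of the schema, so {K} is the only candidate key.

{K}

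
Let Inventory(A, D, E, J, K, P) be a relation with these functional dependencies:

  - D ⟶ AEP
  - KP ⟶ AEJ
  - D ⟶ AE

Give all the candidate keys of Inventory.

Attributes D, K never appear on any right-hand side, so every candidate key must contain {D, K}.
{D, K}⁺ = {A, D, E, J, K, P}, which is all of the schema, so {D, K} is the only candidate key.

DK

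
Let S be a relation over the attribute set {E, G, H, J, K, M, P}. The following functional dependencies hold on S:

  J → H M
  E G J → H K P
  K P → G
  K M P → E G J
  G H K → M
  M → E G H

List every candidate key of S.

{J}⁺: J→HM adds H, M; M→EGH adds E, G; EGJ→HKP adds K, P → {E, G, H, J, K, M, P}.
{H, K, P}⁺: KP→G adds G; GHK→M adds M; M→EGH adds E; KMP→EGJ adds J → {E, G, H, J, K, M, P}. Minimal: {K, P}⁺ = {G, K, P}; {H, P}⁺ = {H, P}; {H, K}⁺ = {H, K} — none reach the full schema.
{K, M, P}⁺: KP→G adds G; KMP→EGJ adds E, J; M→EGH adds H → {E, G, H, J, K, M, P}. Minimal: {M, P}⁺ = {E, G, H, M, P}; {K, P}⁺ = {G, K, P}; {K, M}⁺ = {E, G, H, K, M} — none reach the full schema.

J, HKP, KMP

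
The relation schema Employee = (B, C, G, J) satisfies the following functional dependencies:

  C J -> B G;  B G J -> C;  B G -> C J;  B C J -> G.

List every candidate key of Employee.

{B, G}⁺: BG→CJ adds C, J → {B, C, G, J}. Minimal: {G}⁺ = {G}; {B}⁺ = {B} — none reach the full schema.
{C, J}⁺: CJ→BG adds B, G → {B, C, G, J}. Minimal: {J}⁺ = {J}; {C}⁺ = {C} — none reach the full schema.
Any other superkey contains one of these as a subset, so there are no further candidate keys.

BG, CJ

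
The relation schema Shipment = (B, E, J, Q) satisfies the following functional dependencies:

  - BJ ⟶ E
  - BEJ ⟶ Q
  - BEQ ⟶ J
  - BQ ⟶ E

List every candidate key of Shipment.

Attribute B never appears on the right-hand side of any dependency, so B must belong to every candidate key.
{B}⁺ = {B}, which is not all of the schema, so we must add further attributes.
{B, J}⁺: BJ→E adds E; BEJ→Q adds Q → {B, E, J, Q}. Minimal: {J}⁺ = {J}; {B}⁺ = {B} — none reach the full schema.
{B, Q}⁺: BQ→E adds E; BEQ→J adds J → {B, E, J, Q}. Minimal: {Q}⁺ = {Q}; {B}⁺ = {B} — none reach the full schema.
Any other superkey contains one of these as a subset, so there are no further candidate keys.

(B, J), (B, Q)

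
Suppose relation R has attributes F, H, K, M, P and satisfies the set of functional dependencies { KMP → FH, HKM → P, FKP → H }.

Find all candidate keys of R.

HKM; KMP

Attributes K, M never appear on any right-hand side, so every candidate key must contain {K, M}.
{K, M}⁺ = {K, M}, which is not all of the schema, so we must add further attributes.
{H, K, M}⁺: HKM→P adds P; KMP→FH adds F → {F, H, K, M, P}.
{K, M, P}⁺: KMP→FH adds F, H → {F, H, K, M, P}.
Any other superkey contains one of these as a subset, so there are no further candidate keys.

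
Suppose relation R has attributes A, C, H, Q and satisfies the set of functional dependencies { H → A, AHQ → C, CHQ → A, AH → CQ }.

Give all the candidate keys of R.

Attribute H never appears on the right-hand side of any dependency, so H must belong to every candidate key.
{H}⁺ = {A, C, H, Q}, which is all of the schema, so {H} is the only candidate key.

{H}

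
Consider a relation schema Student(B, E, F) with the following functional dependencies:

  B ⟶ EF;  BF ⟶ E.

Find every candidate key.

Attribute B never appears on the right-hand side of any dependency, so B must belong to every candidate key.
{B}⁺ = {B, E, F}, which is all of the schema, so {B} is the only candidate key.

{B}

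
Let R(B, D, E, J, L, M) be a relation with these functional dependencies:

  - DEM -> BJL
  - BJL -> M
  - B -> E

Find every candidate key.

Attribute D never appears on the right-hand side of any dependency, so D must belong to every candidate key.
{D}⁺ = {D}, which is not all of the schema, so we must add further attributes.
{B, D, M}⁺: B→E adds E; DEM→BJL adds J, L → {B, D, E, J, L, M}. Minimal: {D, M}⁺ = {D, M}; {B, M}⁺ = {B, E, M}; {B, D}⁺ = {B, D, E} — none reach the full schema.
{D, E, M}⁺: DEM→BJL adds B, J, L → {B, D, E, J, L, M}. Minimal: {E, M}⁺ = {E, M}; {D, M}⁺ = {D, M}; {D, E}⁺ = {D, E} — none reach the full schema.
{B, D, J, L}⁺: BJL→M adds M; B→E adds E → {B, D, E, J, L, M}. Minimal: {D, J, L}⁺ = {D, J, L}; {B, J, L}⁺ = {B, E, J, L, M}; {B, D, L}⁺ = {B, D, E, L}; … — none reach the full schema.

(B, D, M), (D, E, M), (B, D, J, L)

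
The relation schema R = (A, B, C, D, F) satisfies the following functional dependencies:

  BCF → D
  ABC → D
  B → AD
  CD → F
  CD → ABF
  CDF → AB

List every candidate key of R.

BC, CD

Attribute C never appears on the right-hand side of any dependency, so C must belong to every candidate key.
{C}⁺ = {C}, which is not all of the schema, so we must add further attributes.
{B, C}⁺: B→AD adds A, D; CD→F adds F → {A, B, C, D, F}. Minimal: {C}⁺ = {C}; {B}⁺ = {A, B, D} — none reach the full schema.
{C, D}⁺: CD→F adds F; CD→ABF adds A, B → {A, B, C, D, F}. Minimal: {D}⁺ = {D}; {C}⁺ = {C} — none reach the full schema.
Any other superkey contains one of these as a subset, so there are no further candidate keys.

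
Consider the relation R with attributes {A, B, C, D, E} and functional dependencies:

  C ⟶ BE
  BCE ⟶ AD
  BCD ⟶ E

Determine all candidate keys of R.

{C}

Attribute C never appears on the right-hand side of any dependency, so C must belong to every candidate key.
{C}⁺ = {A, B, C, D, E}, which is all of the schema, so {C} is the only candidate key.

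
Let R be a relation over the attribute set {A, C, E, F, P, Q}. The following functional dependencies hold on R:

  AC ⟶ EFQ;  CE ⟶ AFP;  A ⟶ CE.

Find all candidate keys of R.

{A}⁺: A→CE adds C, E; AC→EFQ adds F, Q; CE→AFP adds P → {A, C, E, F, P, Q}.
{C, E}⁺: CE→AFP adds A, F, P; AC→EFQ adds Q → {A, C, E, F, P, Q}. Minimal: {E}⁺ = {E}; {C}⁺ = {C} — none reach the full schema.

{A}, {C, E}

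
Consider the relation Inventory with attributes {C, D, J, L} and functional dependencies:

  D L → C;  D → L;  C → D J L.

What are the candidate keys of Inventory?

(C), (D)

{C}⁺: C→DJL adds D, J, L → {C, D, J, L}.
{D}⁺: D→L adds L; DL→C adds C; C→DJL adds J → {C, D, J, L}.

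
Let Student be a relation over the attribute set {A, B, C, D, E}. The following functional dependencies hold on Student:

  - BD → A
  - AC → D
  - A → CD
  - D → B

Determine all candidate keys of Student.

AE, DE

{A, E}⁺: A→CD adds C, D; D→B adds B → {A, B, C, D, E}. Minimal: {E}⁺ = {E}; {A}⁺ = {A, B, C, D} — none reach the full schema.
{D, E}⁺: D→B adds B; BD→A adds A; A→CD adds C → {A, B, C, D, E}. Minimal: {E}⁺ = {E}; {D}⁺ = {A, B, C, D} — none reach the full schema.
Any other superkey contains one of these as a subset, so there are no further candidate keys.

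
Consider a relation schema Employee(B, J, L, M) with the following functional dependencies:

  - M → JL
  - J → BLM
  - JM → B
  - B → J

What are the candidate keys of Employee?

{B}, {J}, {M}

{B}⁺: B→J adds J; J→BLM adds L, M → {B, J, L, M}.
{J}⁺: J→BLM adds B, L, M → {B, J, L, M}.
{M}⁺: M→JL adds J, L; J→BLM adds B → {B, J, L, M}.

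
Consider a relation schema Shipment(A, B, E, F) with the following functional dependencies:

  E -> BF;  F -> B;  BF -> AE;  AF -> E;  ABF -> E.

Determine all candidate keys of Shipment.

{E}; {F}

{E}⁺: E→BF adds B, F; BF→AE adds A → {A, B, E, F}.
{F}⁺: F→B adds B; BF→AE adds A, E → {A, B, E, F}.
Any other superkey contains one of these as a subset, so there are no further candidate keys.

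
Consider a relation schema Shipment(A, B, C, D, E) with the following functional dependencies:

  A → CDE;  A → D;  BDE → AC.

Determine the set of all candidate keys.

{A, B}, {B, D, E}

Attribute B never appears on the right-hand side of any dependency, so B must belong to every candidate key.
{B}⁺ = {B}, which is not all of the schema, so we must add further attributes.
{A, B}⁺: A→CDE adds C, D, E → {A, B, C, D, E}.
{B, D, E}⁺: BDE→AC adds A, C → {A, B, C, D, E}.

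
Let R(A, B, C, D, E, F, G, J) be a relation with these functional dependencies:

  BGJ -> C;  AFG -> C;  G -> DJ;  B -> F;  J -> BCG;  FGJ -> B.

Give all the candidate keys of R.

{A, E, G}, {A, E, J}

{A, E, G}⁺: G→DJ adds D, J; J→BCG adds B, C; B→F adds F → {A, B, C, D, E, F, G, J}.
{A, E, J}⁺: J→BCG adds B, C, G; G→DJ adds D; B→F adds F → {A, B, C, D, E, F, G, J}.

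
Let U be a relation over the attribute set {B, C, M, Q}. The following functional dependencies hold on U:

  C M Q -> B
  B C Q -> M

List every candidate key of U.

{B, C, Q}, {C, M, Q}

Attributes C, Q never appear on any right-hand side, so every candidate key must contain {C, Q}.
{C, Q}⁺ = {C, Q}, which is not all of the schema, so we must add further attributes.
{B, C, Q}⁺: BCQ→M adds M → {B, C, M, Q}.
{C, M, Q}⁺: CMQ→B adds B → {B, C, M, Q}.
Any other superkey contains one of these as a subset, so there are no further candidate keys.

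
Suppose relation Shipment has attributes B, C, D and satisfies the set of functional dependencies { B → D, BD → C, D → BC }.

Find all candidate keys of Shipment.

{B}⁺: B→D adds D; BD→C adds C → {B, C, D}.
{D}⁺: D→BC adds B, C → {B, C, D}.

(B), (D)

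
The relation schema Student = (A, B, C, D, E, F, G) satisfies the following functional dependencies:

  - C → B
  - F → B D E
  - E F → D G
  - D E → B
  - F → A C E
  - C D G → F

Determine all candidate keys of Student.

{F}; {C, D, G}

{F}⁺: F→BDE adds B, D, E; EF→DG adds G; F→ACE adds A, C → {A, B, C, D, E, F, G}.
{C, D, G}⁺: C→B adds B; CDG→F adds F; F→BDE adds E; F→ACE adds A → {A, B, C, D, E, F, G}.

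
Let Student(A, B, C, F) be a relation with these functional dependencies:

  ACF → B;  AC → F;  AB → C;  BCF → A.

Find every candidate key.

AB; AC; BCF

{A, B}⁺: AB→C adds C; AC→F adds F → {A, B, C, F}.
{A, C}⁺: AC→F adds F; ACF→B adds B → {A, B, C, F}.
{B, C, F}⁺: BCF→A adds A → {A, B, C, F}.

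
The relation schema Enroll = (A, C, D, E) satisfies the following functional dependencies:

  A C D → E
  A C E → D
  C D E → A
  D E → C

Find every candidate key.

{D, E}, {A, C, D}, {A, C, E}

{D, E}⁺: DE→C adds C; CDE→A adds A → {A, C, D, E}.
{A, C, D}⁺: ACD→E adds E → {A, C, D, E}.
{A, C, E}⁺: ACE→D adds D → {A, C, D, E}.
Any other superkey contains one of these as a subset, so there are no further candidate keys.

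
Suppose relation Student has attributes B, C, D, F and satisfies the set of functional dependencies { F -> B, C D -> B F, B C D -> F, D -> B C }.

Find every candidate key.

{D}

Attribute D never appears on the right-hand side of any dependency, so D must belong to every candidate key.
{D}⁺ = {B, C, D, F}, which is all of the schema, so {D} is the only candidate key.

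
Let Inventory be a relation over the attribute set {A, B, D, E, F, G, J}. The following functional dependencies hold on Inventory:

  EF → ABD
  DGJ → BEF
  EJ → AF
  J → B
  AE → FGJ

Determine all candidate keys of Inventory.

{A, E}⁺: AE→FGJ adds F, G, J; EF→ABD adds B, D → {A, B, D, E, F, G, J}. Minimal: {E}⁺ = {E}; {A}⁺ = {A} — none reach the full schema.
{E, F}⁺: EF→ABD adds A, B, D; AE→FGJ adds G, J → {A, B, D, E, F, G, J}. Minimal: {F}⁺ = {F}; {E}⁺ = {E} — none reach the full schema.
{E, J}⁺: EJ→AF adds A, F; J→B adds B; AE→FGJ adds G; EF→ABD adds D → {A, B, D, E, F, G, J}. Minimal: {J}⁺ = {B, J}; {E}⁺ = {E} — none reach the full schema.
{D, G, J}⁺: DGJ→BEF adds B, E, F; EJ→AF adds A → {A, B, D, E, F, G, J}. Minimal: {G, J}⁺ = {B, G, J}; {D, J}⁺ = {B, D, J}; {D, G}⁺ = {D, G} — none reach the full schema.
Any other superkey contains one of these as a subset, so there are no further candidate keys.

(A, E); (E, F); (E, J); (D, G, J)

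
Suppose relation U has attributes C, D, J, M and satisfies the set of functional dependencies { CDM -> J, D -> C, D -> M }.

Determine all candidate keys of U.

{D}⁺: D→C adds C; D→M adds M; CDM→J adds J → {C, D, J, M}.

{D}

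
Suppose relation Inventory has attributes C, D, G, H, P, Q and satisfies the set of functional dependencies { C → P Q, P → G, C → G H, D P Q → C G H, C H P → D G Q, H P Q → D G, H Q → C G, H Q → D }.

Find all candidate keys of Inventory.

{C}⁺: C→PQ adds P, Q; P→G adds G; C→GH adds H; CHP→DGQ adds D → {C, D, G, H, P, Q}.
{H, Q}⁺: HQ→CG adds C, G; HQ→D adds D; C→PQ adds P → {C, D, G, H, P, Q}.
{D, P, Q}⁺: P→G adds G; DPQ→CGH adds C, H → {C, D, G, H, P, Q}.
Any other superkey contains one of these as a subset, so there are no further candidate keys.

{C}; {H, Q}; {D, P, Q}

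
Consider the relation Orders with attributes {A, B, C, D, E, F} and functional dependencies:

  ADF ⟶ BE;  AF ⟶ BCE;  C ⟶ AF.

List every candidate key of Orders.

(C, D); (A, D, F)

Attribute D never appears on the right-hand side of any dependency, so D must belong to every candidate key.
{D}⁺ = {D}, which is not all of the schema, so we must add further attributes.
{C, D}⁺: C→AF adds A, F; ADF→BE adds B, E → {A, B, C, D, E, F}.
{A, D, F}⁺: ADF→BE adds B, E; AF→BCE adds C → {A, B, C, D, E, F}.
Any other superkey contains one of these as a subset, so there are no further candidate keys.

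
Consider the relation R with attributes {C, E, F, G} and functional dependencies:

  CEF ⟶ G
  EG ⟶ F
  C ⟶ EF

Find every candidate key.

Attribute C never appears on the right-hand side of any dependency, so C must belong to every candidate key.
{C}⁺ = {C, E, F, G}, which is all of the schema, so {C} is the only candidate key.

{C}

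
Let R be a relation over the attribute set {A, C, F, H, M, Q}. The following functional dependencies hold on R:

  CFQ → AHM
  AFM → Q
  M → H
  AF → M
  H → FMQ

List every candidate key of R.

Attribute C never appears on the right-hand side of any dependency, so C must belong to every candidate key.
{C}⁺ = {C}, which is not all of the schema, so we must add further attributes.
{C, H}⁺: H→FMQ adds F, M, Q; CFQ→AHM adds A → {A, C, F, H, M, Q}.
{C, M}⁺: M→H adds H; H→FMQ adds F, Q; CFQ→AHM adds A → {A, C, F, H, M, Q}.
{A, C, F}⁺: AF→M adds M; AFM→Q adds Q; M→H adds H → {A, C, F, H, M, Q}.
{C, F, Q}⁺: CFQ→AHM adds A, H, M → {A, C, F, H, M, Q}.
Any other superkey contains one of these as a subset, so there are no further candidate keys.

{C, H}, {C, M}, {A, C, F}, {C, F, Q}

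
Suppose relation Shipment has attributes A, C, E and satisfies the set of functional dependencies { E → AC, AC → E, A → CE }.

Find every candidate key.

{A}; {E}

{A}⁺: A→CE adds C, E → {A, C, E}.
{E}⁺: E→AC adds A, C → {A, C, E}.
Any other superkey contains one of these as a subset, so there are no further candidate keys.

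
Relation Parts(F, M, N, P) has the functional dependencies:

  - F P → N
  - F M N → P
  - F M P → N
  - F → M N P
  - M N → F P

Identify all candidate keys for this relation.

{F}⁺: F→MNP adds M, N, P → {F, M, N, P}.
{M, N}⁺: MN→FP adds F, P → {F, M, N, P}. Minimal: {N}⁺ = {N}; {M}⁺ = {M} — none reach the full schema.

F, MN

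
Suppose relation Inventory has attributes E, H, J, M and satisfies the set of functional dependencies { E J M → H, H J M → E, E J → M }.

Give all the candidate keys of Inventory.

Attribute J never appears on the right-hand side of any dependency, so J must belong to every candidate key.
{J}⁺ = {J}, which is not all of the schema, so we must add further attributes.
{E, J}⁺: EJ→M adds M; EJM→H adds H → {E, H, J, M}. Minimal: {J}⁺ = {J}; {E}⁺ = {E} — none reach the full schema.
{H, J, M}⁺: HJM→E adds E → {E, H, J, M}. Minimal: {J, M}⁺ = {J, M}; {H, M}⁺ = {H, M}; {H, J}⁺ = {H, J} — none reach the full schema.

(E, J), (H, J, M)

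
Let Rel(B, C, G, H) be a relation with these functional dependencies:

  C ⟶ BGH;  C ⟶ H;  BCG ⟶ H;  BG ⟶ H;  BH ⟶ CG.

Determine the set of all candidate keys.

{C}⁺: C→BGH adds B, G, H → {B, C, G, H}.
{B, G}⁺: BG→H adds H; BH→CG adds C → {B, C, G, H}. Minimal: {G}⁺ = {G}; {B}⁺ = {B} — none reach the full schema.
{B, H}⁺: BH→CG adds C, G → {B, C, G, H}. Minimal: {H}⁺ = {H}; {B}⁺ = {B} — none reach the full schema.

C, BG, BH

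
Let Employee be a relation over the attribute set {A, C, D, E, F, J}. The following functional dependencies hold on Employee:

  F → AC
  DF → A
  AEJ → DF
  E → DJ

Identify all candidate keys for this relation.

{A, E}, {E, F}

Attribute E never appears on the right-hand side of any dependency, so E must belong to every candidate key.
{E}⁺ = {D, E, J}, which is not all of the schema, so we must add further attributes.
{A, E}⁺: E→DJ adds D, J; AEJ→DF adds F; F→AC adds C → {A, C, D, E, F, J}. Minimal: {E}⁺ = {D, E, J}; {A}⁺ = {A} — none reach the full schema.
{E, F}⁺: F→AC adds A, C; E→DJ adds D, J → {A, C, D, E, F, J}. Minimal: {F}⁺ = {A, C, F}; {E}⁺ = {D, E, J} — none reach the full schema.
Any other superkey contains one of these as a subset, so there are no further candidate keys.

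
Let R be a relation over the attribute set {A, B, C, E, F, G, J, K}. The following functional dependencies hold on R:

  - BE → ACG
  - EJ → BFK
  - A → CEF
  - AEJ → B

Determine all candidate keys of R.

Attribute J never appears on the right-hand side of any dependency, so J must belong to every candidate key.
{J}⁺ = {J}, which is not all of the schema, so we must add further attributes.
{A, J}⁺: A→CEF adds C, E, F; AEJ→B adds B; BE→ACG adds G; EJ→BFK adds K → {A, B, C, E, F, G, J, K}. Minimal: {J}⁺ = {J}; {A}⁺ = {A, C, E, F} — none reach the full schema.
{E, J}⁺: EJ→BFK adds B, F, K; BE→ACG adds A, C, G → {A, B, C, E, F, G, J, K}. Minimal: {J}⁺ = {J}; {E}⁺ = {E} — none reach the full schema.

(A, J); (E, J)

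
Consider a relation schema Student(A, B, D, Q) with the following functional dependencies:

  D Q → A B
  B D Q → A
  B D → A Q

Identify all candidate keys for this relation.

Attribute D never appears on the right-hand side of any dependency, so D must belong to every candidate key.
{D}⁺ = {D}, which is not all of the schema, so we must add further attributes.
{B, D}⁺: BD→AQ adds A, Q → {A, B, D, Q}.
{D, Q}⁺: DQ→AB adds A, B → {A, B, D, Q}.
Any other superkey contains one of these as a subset, so there are no further candidate keys.

BD, DQ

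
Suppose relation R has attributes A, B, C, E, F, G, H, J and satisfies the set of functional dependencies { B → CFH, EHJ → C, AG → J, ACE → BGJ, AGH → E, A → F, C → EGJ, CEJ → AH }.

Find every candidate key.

{B}, {C}, {A, G, H}, {E, H, J}

{B}⁺: B→CFH adds C, F, H; C→EGJ adds E, G, J; CEJ→AH adds A → {A, B, C, E, F, G, H, J}.
{C}⁺: C→EGJ adds E, G, J; CEJ→AH adds A, H; ACE→BGJ adds B; A→F adds F → {A, B, C, E, F, G, H, J}.
{A, G, H}⁺: AG→J adds J; AGH→E adds E; A→F adds F; EHJ→C adds C; ACE→BGJ adds B → {A, B, C, E, F, G, H, J}. Minimal: {G, H}⁺ = {G, H}; {A, H}⁺ = {A, F, H}; {A, G}⁺ = {A, F, G, J} — none reach the full schema.
{E, H, J}⁺: EHJ→C adds C; C→EGJ adds G; CEJ→AH adds A; ACE→BGJ adds B; A→F adds F → {A, B, C, E, F, G, H, J}. Minimal: {H, J}⁺ = {H, J}; {E, J}⁺ = {E, J}; {E, H}⁺ = {E, H} — none reach the full schema.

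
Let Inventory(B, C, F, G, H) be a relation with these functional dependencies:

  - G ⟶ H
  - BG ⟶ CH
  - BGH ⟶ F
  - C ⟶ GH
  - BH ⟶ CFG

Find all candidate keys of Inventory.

BC, BG, BH

Attribute B never appears on the right-hand side of any dependency, so B must belong to every candidate key.
{B}⁺ = {B}, which is not all of the schema, so we must add further attributes.
{B, C}⁺: C→GH adds G, H; BH→CFG adds F → {B, C, F, G, H}.
{B, G}⁺: G→H adds H; BG→CH adds C; BGH→F adds F → {B, C, F, G, H}.
{B, H}⁺: BH→CFG adds C, F, G → {B, C, F, G, H}.
Any other superkey contains one of these as a subset, so there are no further candidate keys.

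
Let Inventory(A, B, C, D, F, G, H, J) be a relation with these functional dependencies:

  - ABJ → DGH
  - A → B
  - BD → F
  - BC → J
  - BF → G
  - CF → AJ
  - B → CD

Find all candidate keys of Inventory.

{A}⁺: A→B adds B; B→CD adds C, D; BD→F adds F; BC→J adds J; BF→G adds G; ABJ→DGH adds H → {A, B, C, D, F, G, H, J}.
{B}⁺: B→CD adds C, D; BD→F adds F; BC→J adds J; BF→G adds G; CF→AJ adds A; ABJ→DGH adds H → {A, B, C, D, F, G, H, J}.
{C, F}⁺: CF→AJ adds A, J; A→B adds B; BF→G adds G; B→CD adds D; ABJ→DGH adds H → {A, B, C, D, F, G, H, J}. Minimal: {F}⁺ = {F}; {C}⁺ = {C} — none reach the full schema.
Any other superkey contains one of these as a subset, so there are no further candidate keys.

{A}; {B}; {C, F}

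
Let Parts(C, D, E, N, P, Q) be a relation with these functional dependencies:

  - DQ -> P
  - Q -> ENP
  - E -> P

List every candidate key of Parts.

Attributes C, D, Q never appear on any right-hand side, so every candidate key must contain {C, D, Q}.
{C, D, Q}⁺ = {C, D, E, N, P, Q}, which is all of the schema, so {C, D, Q} is the only candidate key.

(C, D, Q)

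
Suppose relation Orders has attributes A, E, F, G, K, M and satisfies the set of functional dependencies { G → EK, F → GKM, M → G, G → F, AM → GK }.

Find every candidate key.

Attribute A never appears on the right-hand side of any dependency, so A must belong to every candidate key.
{A}⁺ = {A}, which is not all of the schema, so we must add further attributes.
{A, F}⁺: F→GKM adds G, K, M; G→EK adds E → {A, E, F, G, K, M}. Minimal: {F}⁺ = {E, F, G, K, M}; {A}⁺ = {A} — none reach the full schema.
{A, G}⁺: G→EK adds E, K; G→F adds F; F→GKM adds M → {A, E, F, G, K, M}. Minimal: {G}⁺ = {E, F, G, K, M}; {A}⁺ = {A} — none reach the full schema.
{A, M}⁺: M→G adds G; G→F adds F; AM→GK adds K; G→EK adds E → {A, E, F, G, K, M}. Minimal: {M}⁺ = {E, F, G, K, M}; {A}⁺ = {A} — none reach the full schema.

(A, F), (A, G), (A, M)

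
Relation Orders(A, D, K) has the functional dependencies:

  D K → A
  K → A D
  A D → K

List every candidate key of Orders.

{K}⁺: K→AD adds A, D → {A, D, K}.
{A, D}⁺: AD→K adds K → {A, D, K}.

{K}, {A, D}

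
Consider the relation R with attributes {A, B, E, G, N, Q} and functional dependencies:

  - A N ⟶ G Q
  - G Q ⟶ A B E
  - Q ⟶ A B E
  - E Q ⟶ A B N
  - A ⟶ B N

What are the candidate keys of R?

{A}; {Q}

{A}⁺: A→BN adds B, N; AN→GQ adds G, Q; GQ→ABE adds E → {A, B, E, G, N, Q}.
{Q}⁺: Q→ABE adds A, B, E; EQ→ABN adds N; AN→GQ adds G → {A, B, E, G, N, Q}.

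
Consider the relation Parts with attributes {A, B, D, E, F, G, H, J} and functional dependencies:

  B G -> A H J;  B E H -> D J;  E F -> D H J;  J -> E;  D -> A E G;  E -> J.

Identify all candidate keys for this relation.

(B, D, F), (B, E, F), (B, F, G), (B, F, J)

{B, D, F}⁺: D→AEG adds A, E, G; E→J adds J; BG→AHJ adds H → {A, B, D, E, F, G, H, J}. Minimal: {D, F}⁺ = {A, D, E, F, G, H, J}; {B, F}⁺ = {B, F}; {B, D}⁺ = {A, B, D, E, G, H, J} — none reach the full schema.
{B, E, F}⁺: EF→DHJ adds D, H, J; D→AEG adds A, G → {A, B, D, E, F, G, H, J}. Minimal: {E, F}⁺ = {A, D, E, F, G, H, J}; {B, F}⁺ = {B, F}; {B, E}⁺ = {B, E, J} — none reach the full schema.
{B, F, G}⁺: BG→AHJ adds A, H, J; J→E adds E; BEH→DJ adds D → {A, B, D, E, F, G, H, J}. Minimal: {F, G}⁺ = {F, G}; {B, G}⁺ = {A, B, D, E, G, H, J}; {B, F}⁺ = {B, F} — none reach the full schema.
{B, F, J}⁺: J→E adds E; EF→DHJ adds D, H; D→AEG adds A, G → {A, B, D, E, F, G, H, J}. Minimal: {F, J}⁺ = {A, D, E, F, G, H, J}; {B, J}⁺ = {B, E, J}; {B, F}⁺ = {B, F} — none reach the full schema.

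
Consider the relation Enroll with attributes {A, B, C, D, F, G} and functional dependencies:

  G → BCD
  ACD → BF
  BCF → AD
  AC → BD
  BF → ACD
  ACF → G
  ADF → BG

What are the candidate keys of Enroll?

{A, C}⁺: AC→BD adds B, D; ACD→BF adds F; ACF→G adds G → {A, B, C, D, F, G}. Minimal: {C}⁺ = {C}; {A}⁺ = {A} — none reach the full schema.
{A, G}⁺: G→BCD adds B, C, D; ACD→BF adds F → {A, B, C, D, F, G}. Minimal: {G}⁺ = {B, C, D, G}; {A}⁺ = {A} — none reach the full schema.
{B, F}⁺: BF→ACD adds A, C, D; ACF→G adds G → {A, B, C, D, F, G}. Minimal: {F}⁺ = {F}; {B}⁺ = {B} — none reach the full schema.
{F, G}⁺: G→BCD adds B, C, D; BCF→AD adds A → {A, B, C, D, F, G}. Minimal: {G}⁺ = {B, C, D, G}; {F}⁺ = {F} — none reach the full schema.
{A, D, F}⁺: ADF→BG adds B, G; G→BCD adds C → {A, B, C, D, F, G}. Minimal: {D, F}⁺ = {D, F}; {A, F}⁺ = {A, F}; {A, D}⁺ = {A, D} — none reach the full schema.

{A, C}, {A, G}, {B, F}, {F, G}, {A, D, F}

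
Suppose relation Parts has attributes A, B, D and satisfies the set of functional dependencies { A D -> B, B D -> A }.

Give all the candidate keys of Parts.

{A, D}, {B, D}

Attribute D never appears on the right-hand side of any dependency, so D must belong to every candidate key.
{D}⁺ = {D}, which is not all of the schema, so we must add further attributes.
{A, D}⁺: AD→B adds B → {A, B, D}. Minimal: {D}⁺ = {D}; {A}⁺ = {A} — none reach the full schema.
{B, D}⁺: BD→A adds A → {A, B, D}. Minimal: {D}⁺ = {D}; {B}⁺ = {B} — none reach the full schema.
Any other superkey contains one of these as a subset, so there are no further candidate keys.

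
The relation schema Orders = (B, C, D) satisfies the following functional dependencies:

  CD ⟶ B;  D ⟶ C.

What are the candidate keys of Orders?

Attribute D never appears on the right-hand side of any dependency, so D must belong to every candidate key.
{D}⁺ = {B, C, D}, which is all of the schema, so {D} is the only candidate key.

{D}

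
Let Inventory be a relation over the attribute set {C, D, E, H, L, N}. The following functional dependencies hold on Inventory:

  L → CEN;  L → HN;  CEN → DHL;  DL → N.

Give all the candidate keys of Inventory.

{L}; {C, E, N}

{L}⁺: L→CEN adds C, E, N; L→HN adds H; CEN→DHL adds D → {C, D, E, H, L, N}.
{C, E, N}⁺: CEN→DHL adds D, H, L → {C, D, E, H, L, N}. Minimal: {E, N}⁺ = {E, N}; {C, N}⁺ = {C, N}; {C, E}⁺ = {C, E} — none reach the full schema.
Any other superkey contains one of these as a subset, so there are no further candidate keys.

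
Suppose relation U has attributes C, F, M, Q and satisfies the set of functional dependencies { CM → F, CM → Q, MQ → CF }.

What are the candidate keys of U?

Attribute M never appears on the right-hand side of any dependency, so M must belong to every candidate key.
{M}⁺ = {M}, which is not all of the schema, so we must add further attributes.
{C, M}⁺: CM→F adds F; CM→Q adds Q → {C, F, M, Q}. Minimal: {M}⁺ = {M}; {C}⁺ = {C} — none reach the full schema.
{M, Q}⁺: MQ→CF adds C, F → {C, F, M, Q}. Minimal: {Q}⁺ = {Q}; {M}⁺ = {M} — none reach the full schema.

{C, M}, {M, Q}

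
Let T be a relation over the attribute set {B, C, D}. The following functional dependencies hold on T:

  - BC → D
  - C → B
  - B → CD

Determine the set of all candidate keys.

{B}⁺: B→CD adds C, D → {B, C, D}.
{C}⁺: C→B adds B; B→CD adds D → {B, C, D}.
Any other superkey contains one of these as a subset, so there are no further candidate keys.

{B}; {C}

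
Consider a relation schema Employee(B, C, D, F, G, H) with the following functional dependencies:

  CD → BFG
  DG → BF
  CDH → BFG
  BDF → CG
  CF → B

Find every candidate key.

Attributes D, H never appear on any right-hand side, so every candidate key must contain {D, H}.
{D, H}⁺ = {D, H}, which is not all of the schema, so we must add further attributes.
{C, D, H}⁺: CD→BFG adds B, F, G → {B, C, D, F, G, H}.
{D, G, H}⁺: DG→BF adds B, F; BDF→CG adds C → {B, C, D, F, G, H}.
{B, D, F, H}⁺: BDF→CG adds C, G → {B, C, D, F, G, H}.

{C, D, H}, {D, G, H}, {B, D, F, H}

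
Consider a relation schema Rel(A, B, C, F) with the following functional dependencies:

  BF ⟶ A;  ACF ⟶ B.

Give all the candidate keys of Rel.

ACF, BCF

Attributes C, F never appear on any right-hand side, so every candidate key must contain {C, F}.
{C, F}⁺ = {C, F}, which is not all of the schema, so we must add further attributes.
{A, C, F}⁺: ACF→B adds B → {A, B, C, F}. Minimal: {C, F}⁺ = {C, F}; {A, F}⁺ = {A, F}; {A, C}⁺ = {A, C} — none reach the full schema.
{B, C, F}⁺: BF→A adds A → {A, B, C, F}. Minimal: {C, F}⁺ = {C, F}; {B, F}⁺ = {A, B, F}; {B, C}⁺ = {B, C} — none reach the full schema.
Any other superkey contains one of these as a subset, so there are no further candidate keys.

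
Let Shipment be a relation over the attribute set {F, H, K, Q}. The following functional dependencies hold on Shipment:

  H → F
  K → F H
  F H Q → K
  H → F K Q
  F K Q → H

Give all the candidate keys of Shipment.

{H}; {K}

{H}⁺: H→F adds F; H→FKQ adds K, Q → {F, H, K, Q}.
{K}⁺: K→FH adds F, H; H→FKQ adds Q → {F, H, K, Q}.
Any other superkey contains one of these as a subset, so there are no further candidate keys.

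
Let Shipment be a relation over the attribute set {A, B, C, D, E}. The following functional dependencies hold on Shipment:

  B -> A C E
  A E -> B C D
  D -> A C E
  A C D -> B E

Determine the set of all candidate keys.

(B), (D), (A, E)

{B}⁺: B→ACE adds A, C, E; AE→BCD adds D → {A, B, C, D, E}.
{D}⁺: D→ACE adds A, C, E; ACD→BE adds B → {A, B, C, D, E}.
{A, E}⁺: AE→BCD adds B, C, D → {A, B, C, D, E}.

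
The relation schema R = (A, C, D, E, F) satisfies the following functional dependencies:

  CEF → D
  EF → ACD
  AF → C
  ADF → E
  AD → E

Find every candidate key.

EF, ADF

Attribute F never appears on the right-hand side of any dependency, so F must belong to every candidate key.
{F}⁺ = {F}, which is not all of the schema, so we must add further attributes.
{E, F}⁺: EF→ACD adds A, C, D → {A, C, D, E, F}.
{A, D, F}⁺: AF→C adds C; ADF→E adds E → {A, C, D, E, F}.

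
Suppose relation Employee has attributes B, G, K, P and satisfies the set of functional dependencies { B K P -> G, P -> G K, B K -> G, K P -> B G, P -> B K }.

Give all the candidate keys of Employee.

{P}⁺: P→GK adds G, K; KP→BG adds B → {B, G, K, P}.
No other minimal superkey exists.

P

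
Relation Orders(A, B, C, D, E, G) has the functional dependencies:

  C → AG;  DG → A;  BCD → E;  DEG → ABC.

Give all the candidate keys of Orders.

(B, C, D); (C, D, E); (D, E, G)

Attribute D never appears on the right-hand side of any dependency, so D must belong to every candidate key.
{D}⁺ = {D}, which is not all of the schema, so we must add further attributes.
{B, C, D}⁺: C→AG adds A, G; BCD→E adds E → {A, B, C, D, E, G}. Minimal: {C, D}⁺ = {A, C, D, G}; {B, D}⁺ = {B, D}; {B, C}⁺ = {A, B, C, G} — none reach the full schema.
{C, D, E}⁺: C→AG adds A, G; DEG→ABC adds B → {A, B, C, D, E, G}. Minimal: {D, E}⁺ = {D, E}; {C, E}⁺ = {A, C, E, G}; {C, D}⁺ = {A, C, D, G} — none reach the full schema.
{D, E, G}⁺: DG→A adds A; DEG→ABC adds B, C → {A, B, C, D, E, G}. Minimal: {E, G}⁺ = {E, G}; {D, G}⁺ = {A, D, G}; {D, E}⁺ = {D, E} — none reach the full schema.
Any other superkey contains one of these as a subset, so there are no further candidate keys.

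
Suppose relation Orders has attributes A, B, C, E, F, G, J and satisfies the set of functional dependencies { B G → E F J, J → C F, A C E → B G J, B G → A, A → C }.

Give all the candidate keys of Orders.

{A, E}⁺: A→C adds C; ACE→BGJ adds B, G, J; BG→EFJ adds F → {A, B, C, E, F, G, J}. Minimal: {E}⁺ = {E}; {A}⁺ = {A, C} — none reach the full schema.
{B, G}⁺: BG→EFJ adds E, F, J; J→CF adds C; BG→A adds A → {A, B, C, E, F, G, J}. Minimal: {G}⁺ = {G}; {B}⁺ = {B} — none reach the full schema.
Any other superkey contains one of these as a subset, so there are no further candidate keys.

AE, BG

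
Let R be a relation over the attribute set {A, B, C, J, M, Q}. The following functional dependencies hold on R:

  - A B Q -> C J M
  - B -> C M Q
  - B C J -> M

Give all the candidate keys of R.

Attributes A, B never appear on any right-hand side, so every candidate key must contain {A, B}.
{A, B}⁺ = {A, B, C, J, M, Q}, which is all of the schema, so {A, B} is the only candidate key.

(A, B)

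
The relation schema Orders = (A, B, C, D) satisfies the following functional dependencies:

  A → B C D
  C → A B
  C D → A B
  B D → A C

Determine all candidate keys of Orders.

{A}⁺: A→BCD adds B, C, D → {A, B, C, D}.
{C}⁺: C→AB adds A, B; A→BCD adds D → {A, B, C, D}.
{B, D}⁺: BD→AC adds A, C → {A, B, C, D}. Minimal: {D}⁺ = {D}; {B}⁺ = {B} — none reach the full schema.

{A}, {C}, {B, D}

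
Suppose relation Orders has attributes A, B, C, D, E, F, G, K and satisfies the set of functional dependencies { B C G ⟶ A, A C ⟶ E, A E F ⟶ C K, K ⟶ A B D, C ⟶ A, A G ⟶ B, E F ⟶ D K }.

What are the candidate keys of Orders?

{C, F, G}, {E, F, G}

Attributes F, G never appear on any right-hand side, so every candidate key must contain {F, G}.
{F, G}⁺ = {F, G}, which is not all of the schema, so we must add further attributes.
{C, F, G}⁺: C→A adds A; AG→B adds B; AC→E adds E; AEF→CK adds K; K→ABD adds D → {A, B, C, D, E, F, G, K}. Minimal: {F, G}⁺ = {F, G}; {C, G}⁺ = {A, B, C, E, G}; {C, F}⁺ = {A, B, C, D, E, F, K} — none reach the full schema.
{E, F, G}⁺: EF→DK adds D, K; K→ABD adds A, B; AEF→CK adds C → {A, B, C, D, E, F, G, K}. Minimal: {F, G}⁺ = {F, G}; {E, G}⁺ = {E, G}; {E, F}⁺ = {A, B, C, D, E, F, K} — none reach the full schema.
Any other superkey contains one of these as a subset, so there are no further candidate keys.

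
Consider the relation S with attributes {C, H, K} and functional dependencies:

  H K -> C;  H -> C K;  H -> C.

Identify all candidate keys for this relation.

Attribute H never appears on the right-hand side of any dependency, so H must belong to every candidate key.
{H}⁺ = {C, H, K}, which is all of the schema, so {H} is the only candidate key.

{H}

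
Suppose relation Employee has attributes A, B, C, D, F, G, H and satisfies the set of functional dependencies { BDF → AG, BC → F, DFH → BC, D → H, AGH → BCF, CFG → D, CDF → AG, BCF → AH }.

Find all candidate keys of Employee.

{D, F}⁺: D→H adds H; DFH→BC adds B, C; CDF→AG adds A, G → {A, B, C, D, F, G, H}. Minimal: {F}⁺ = {F}; {D}⁺ = {D, H} — none reach the full schema.
{A, D, G}⁺: D→H adds H; AGH→BCF adds B, C, F → {A, B, C, D, F, G, H}. Minimal: {D, G}⁺ = {D, G, H}; {A, G}⁺ = {A, G}; {A, D}⁺ = {A, D, H} — none reach the full schema.
{A, G, H}⁺: AGH→BCF adds B, C, F; CFG→D adds D → {A, B, C, D, F, G, H}. Minimal: {G, H}⁺ = {G, H}; {A, H}⁺ = {A, H}; {A, G}⁺ = {A, G} — none reach the full schema.
{B, C, D}⁺: BC→F adds F; D→H adds H; CDF→AG adds A, G → {A, B, C, D, F, G, H}. Minimal: {C, D}⁺ = {C, D, H}; {B, D}⁺ = {B, D, H}; {B, C}⁺ = {A, B, C, F, H} — none reach the full schema.
{B, C, G}⁺: BC→F adds F; CFG→D adds D; CDF→AG adds A; BCF→AH adds H → {A, B, C, D, F, G, H}. Minimal: {C, G}⁺ = {C, G}; {B, G}⁺ = {B, G}; {B, C}⁺ = {A, B, C, F, H} — none reach the full schema.
{C, F, G}⁺: CFG→D adds D; CDF→AG adds A; D→H adds H; AGH→BCF adds B → {A, B, C, D, F, G, H}. Minimal: {F, G}⁺ = {F, G}; {C, G}⁺ = {C, G}; {C, F}⁺ = {C, F} — none reach the full schema.
Any other superkey contains one of these as a subset, so there are no further candidate keys.

{D, F}, {A, D, G}, {A, G, H}, {B, C, D}, {B, C, G}, {C, F, G}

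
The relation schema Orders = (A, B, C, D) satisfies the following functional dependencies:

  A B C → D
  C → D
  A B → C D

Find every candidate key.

Attributes A, B never appear on any right-hand side, so every candidate key must contain {A, B}.
{A, B}⁺ = {A, B, C, D}, which is all of the schema, so {A, B} is the only candidate key.

AB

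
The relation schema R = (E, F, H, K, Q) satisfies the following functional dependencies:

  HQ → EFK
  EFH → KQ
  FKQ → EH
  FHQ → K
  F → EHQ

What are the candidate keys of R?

{F}⁺: F→EHQ adds E, H, Q; HQ→EFK adds K → {E, F, H, K, Q}.
{H, Q}⁺: HQ→EFK adds E, F, K → {E, F, H, K, Q}.

F, HQ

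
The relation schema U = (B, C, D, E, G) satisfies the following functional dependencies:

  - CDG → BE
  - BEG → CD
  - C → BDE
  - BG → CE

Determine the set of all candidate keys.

{B, G}; {C, G}

Attribute G never appears on the right-hand side of any dependency, so G must belong to every candidate key.
{G}⁺ = {G}, which is not all of the schema, so we must add further attributes.
{B, G}⁺: BG→CE adds C, E; BEG→CD adds D → {B, C, D, E, G}. Minimal: {G}⁺ = {G}; {B}⁺ = {B} — none reach the full schema.
{C, G}⁺: C→BDE adds B, D, E → {B, C, D, E, G}. Minimal: {G}⁺ = {G}; {C}⁺ = {B, C, D, E} — none reach the full schema.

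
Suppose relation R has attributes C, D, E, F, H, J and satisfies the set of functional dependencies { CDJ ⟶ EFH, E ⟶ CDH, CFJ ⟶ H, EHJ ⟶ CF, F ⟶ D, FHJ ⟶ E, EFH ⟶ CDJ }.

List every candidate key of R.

{E, F}; {E, J}; {C, D, J}; {C, F, J}; {F, H, J}

{E, F}⁺: E→CDH adds C, D, H; EFH→CDJ adds J → {C, D, E, F, H, J}.
{E, J}⁺: E→CDH adds C, D, H; EHJ→CF adds F → {C, D, E, F, H, J}.
{C, D, J}⁺: CDJ→EFH adds E, F, H → {C, D, E, F, H, J}.
{C, F, J}⁺: CFJ→H adds H; F→D adds D; FHJ→E adds E → {C, D, E, F, H, J}.
{F, H, J}⁺: F→D adds D; FHJ→E adds E; EFH→CDJ adds C → {C, D, E, F, H, J}.
Any other superkey contains one of these as a subset, so there are no further candidate keys.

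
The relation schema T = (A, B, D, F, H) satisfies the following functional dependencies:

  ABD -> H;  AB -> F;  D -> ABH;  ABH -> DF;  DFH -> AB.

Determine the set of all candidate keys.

(D), (A, B, H)

{D}⁺: D→ABH adds A, B, H; ABH→DF adds F → {A, B, D, F, H}.
{A, B, H}⁺: AB→F adds F; ABH→DF adds D → {A, B, D, F, H}. Minimal: {B, H}⁺ = {B, H}; {A, H}⁺ = {A, H}; {A, B}⁺ = {A, B, F} — none reach the full schema.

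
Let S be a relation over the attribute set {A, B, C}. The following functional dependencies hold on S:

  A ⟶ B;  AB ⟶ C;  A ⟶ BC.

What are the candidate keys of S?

{A}

Attribute A never appears on the right-hand side of any dependency, so A must belong to every candidate key.
{A}⁺ = {A, B, C}, which is all of the schema, so {A} is the only candidate key.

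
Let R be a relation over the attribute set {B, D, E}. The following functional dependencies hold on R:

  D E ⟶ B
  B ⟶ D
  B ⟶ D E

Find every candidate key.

(B); (D, E)

{B}⁺: B→D adds D; B→DE adds E → {B, D, E}.
{D, E}⁺: DE→B adds B → {B, D, E}. Minimal: {E}⁺ = {E}; {D}⁺ = {D} — none reach the full schema.
Any other superkey contains one of these as a subset, so there are no further candidate keys.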